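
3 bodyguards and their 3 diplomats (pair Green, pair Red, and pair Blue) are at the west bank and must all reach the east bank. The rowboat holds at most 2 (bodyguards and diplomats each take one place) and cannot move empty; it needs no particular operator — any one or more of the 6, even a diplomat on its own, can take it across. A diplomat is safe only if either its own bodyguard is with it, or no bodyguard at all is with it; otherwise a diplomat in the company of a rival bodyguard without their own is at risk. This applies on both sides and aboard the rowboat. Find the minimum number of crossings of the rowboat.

Counting alone: each trip to the east bank takes at most 2 across and each return brings at least 1 back, so after t trips out (and t−1 returns) at most 2t − (t−1) of the 6 are across; that first reaches 6 at t = 5, so at least 9 crossings are needed.
The safety rule pushes this higher. Following every safe sequence of crossings, the most of the 6 that can be at the east bank as the rowboat arrives there on crossing 9 is 5 — never all 6.
So no plan with fewer than 11 crossings exists, and this one achieves 11:
1. bodyguard Green and diplomat Green cross → the east bank.
2. bodyguard Green crosses ← the west bank.
3. diplomat Blue and diplomat Red cross → the east bank.
4. diplomat Green crosses ← the west bank.
5. bodyguard Blue and bodyguard Red cross → the east bank.
6. bodyguard Red and diplomat Red cross ← the west bank.
7. bodyguard Green and bodyguard Red cross → the east bank.
8. diplomat Blue crosses ← the west bank.
9. diplomat Green and diplomat Red cross → the east bank.
10. bodyguard Blue crosses ← the west bank.
11. bodyguard Blue and diplomat Blue cross → the east bank.

11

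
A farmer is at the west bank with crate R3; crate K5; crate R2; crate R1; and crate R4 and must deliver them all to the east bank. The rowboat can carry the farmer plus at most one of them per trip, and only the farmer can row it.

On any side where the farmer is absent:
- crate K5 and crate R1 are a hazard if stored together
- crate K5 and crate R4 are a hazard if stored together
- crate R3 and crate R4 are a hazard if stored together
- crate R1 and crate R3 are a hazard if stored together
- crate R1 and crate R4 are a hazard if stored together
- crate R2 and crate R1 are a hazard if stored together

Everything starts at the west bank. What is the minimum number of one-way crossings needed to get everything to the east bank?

Whatever the first load, the items left behind include a forbidden pair without the farmer. No opening move is safe, so no plan exists.

impossible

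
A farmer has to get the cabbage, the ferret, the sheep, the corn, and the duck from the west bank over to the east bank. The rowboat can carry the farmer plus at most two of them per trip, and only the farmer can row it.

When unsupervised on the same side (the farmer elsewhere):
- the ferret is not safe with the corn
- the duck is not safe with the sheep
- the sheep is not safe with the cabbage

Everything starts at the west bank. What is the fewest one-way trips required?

Counting alone: the farmer can take at most 2 across per trip to the east bank, so moving all 5 needs at least 3 loaded trips out, with a return between consecutive ones — at least 5 crossings.
The plan below uses exactly 5 crossings, so it is optimal:
1. Farmer goes to the east bank with the ferret and the sheep.  [the west bank: the cabbage, the corn, the duck | the east bank: the ferret, the sheep]
2. Farmer goes back to the west bank alone.  [the west bank: the cabbage, the corn, the duck | the east bank: the ferret, the sheep]
3. Farmer goes to the east bank with the cabbage and the duck.  [the west bank: the corn | the east bank: the cabbage, the duck, the ferret, the sheep]
4. Farmer goes back to the west bank with the sheep.  [the west bank: the corn, the sheep | the east bank: the cabbage, the duck, the ferret]
5. Farmer goes to the east bank with the corn and the sheep.  [the west bank: — | the east bank: the cabbage, the corn, the duck, the ferret, the sheep]

5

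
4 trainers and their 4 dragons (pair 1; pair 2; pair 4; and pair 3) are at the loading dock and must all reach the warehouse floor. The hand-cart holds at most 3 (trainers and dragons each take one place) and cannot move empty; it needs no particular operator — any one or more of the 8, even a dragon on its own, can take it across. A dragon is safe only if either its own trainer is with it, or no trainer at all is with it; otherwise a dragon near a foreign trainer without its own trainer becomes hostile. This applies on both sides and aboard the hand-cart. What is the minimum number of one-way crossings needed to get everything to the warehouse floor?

Counting alone: each trip to the warehouse floor takes at most 3 across and each return brings at least 1 back, so after t trips out (and t−1 returns) at most 3t − (t−1) of the 8 are across; that first reaches 8 at t = 4, so at least 7 crossings are needed.
The safety rule pushes this higher. Following every safe sequence of crossings, the most of the 8 that can be at the warehouse floor as the hand-cart arrives there on crossing 7 is 7 — never all 8.
So no plan with fewer than 9 crossings exists, and this one achieves 9:
1. dragon 1 and trainer 1 cross → the warehouse floor.
2. trainer 1 crosses ← the loading dock.
3. dragon 2, trainer 1, and trainer 2 cross → the warehouse floor.
4. dragon 1 and trainer 1 cross ← the loading dock.
5. trainer 1, trainer 3, and trainer 4 cross → the warehouse floor.
6. dragon 2 crosses ← the loading dock.
7. dragon 1 and dragon 2 cross → the warehouse floor.
8. dragon 1 crosses ← the loading dock.
9. dragon 1, dragon 3, and dragon 4 cross → the warehouse floor.

9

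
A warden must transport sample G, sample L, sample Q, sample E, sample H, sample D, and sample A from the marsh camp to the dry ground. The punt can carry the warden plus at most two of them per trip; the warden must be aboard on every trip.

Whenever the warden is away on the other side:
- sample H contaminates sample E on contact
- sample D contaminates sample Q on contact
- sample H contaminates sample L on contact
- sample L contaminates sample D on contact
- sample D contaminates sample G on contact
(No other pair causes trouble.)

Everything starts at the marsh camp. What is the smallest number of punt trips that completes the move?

Counting alone: the warden can take at most 2 across per trip to the dry ground, so moving all 7 needs at least 4 loaded trips out, with a return between consecutive ones — at least 7 crossings.
The safety rule pushes this higher. Following every safe sequence of crossings, the most of the 7 that can be at the dry ground as the punt arrives there on crossing 7 is 6 — never all 7.
So no plan with fewer than 9 crossings exists, and this one achieves 9:
1. Warden goes to the dry ground with sample D and sample H.  [the marsh camp: sample A, sample E, sample G, sample L, sample Q | the dry ground: sample D, sample H]
2. Warden goes back to the marsh camp alone.  [the marsh camp: sample A, sample E, sample G, sample L, sample Q | the dry ground: sample D, sample H]
3. Warden goes to the dry ground with sample G.  [the marsh camp: sample A, sample E, sample L, sample Q | the dry ground: sample D, sample G, sample H]
4. Warden goes back to the marsh camp with sample D.  [the marsh camp: sample A, sample D, sample E, sample L, sample Q | the dry ground: sample G, sample H]
5. Warden goes to the dry ground with sample L and sample Q.  [the marsh camp: sample A, sample D, sample E | the dry ground: sample G, sample H, sample L, sample Q]
6. Warden goes back to the marsh camp with sample H.  [the marsh camp: sample A, sample D, sample E, sample H | the dry ground: sample G, sample L, sample Q]
7. Warden goes to the dry ground with sample A and sample E.  [the marsh camp: sample D, sample H | the dry ground: sample A, sample E, sample G, sample L, sample Q]
8. Warden goes back to the marsh camp alone.  [the marsh camp: sample D, sample H | the dry ground: sample A, sample E, sample G, sample L, sample Q]
9. Warden goes to the dry ground with sample D and sample H.  [the marsh camp: — | the dry ground: sample A, sample D, sample E, sample G, sample H, sample L, sample Q]

9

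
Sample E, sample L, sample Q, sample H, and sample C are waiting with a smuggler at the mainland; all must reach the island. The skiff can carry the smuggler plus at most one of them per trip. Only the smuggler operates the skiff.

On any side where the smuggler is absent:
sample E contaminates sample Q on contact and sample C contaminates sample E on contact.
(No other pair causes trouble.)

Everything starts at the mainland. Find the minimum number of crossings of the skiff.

Counting alone: the smuggler can take at most 1 across per trip to the island, so moving all 5 needs at least 5 loaded trips out, with a return between consecutive ones — at least 9 crossings.
The safety rule pushes this higher. Following every safe sequence of crossings, the most of the 5 that can be at the island as the skiff arrives there on crossing 9 is 4 — never all 5.
So no plan with fewer than 11 crossings exists, and this one achieves 11:
1. Smuggler goes to the island with sample E.
2. Smuggler goes back to the mainland alone.
3. Smuggler goes to the island with sample L.
4. Smuggler goes back to the mainland alone.
5. Smuggler goes to the island with sample Q.
6. Smuggler goes back to the mainland with sample E.
7. Smuggler goes to the island with sample C.
8. Smuggler goes back to the mainland alone.
9. Smuggler goes to the island with sample H.
10. Smuggler goes back to the mainland alone.
11. Smuggler goes to the island with sample E.

11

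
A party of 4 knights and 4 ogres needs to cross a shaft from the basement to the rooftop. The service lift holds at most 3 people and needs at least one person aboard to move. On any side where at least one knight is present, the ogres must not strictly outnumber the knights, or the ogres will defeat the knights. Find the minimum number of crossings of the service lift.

Counting alone: each trip to the rooftop takes at most 3 across and each return brings at least 1 back, so after t trips out (and t−1 returns) at most 3t − (t−1) of the 8 are across; that first reaches 8 at t = 4, so at least 7 crossings are needed.
The safety rule pushes this higher. Following every safe sequence of crossings, the most of the 8 that can be at the rooftop as the service lift arrives there on crossing 7 is 7 — never all 8.
So no plan with fewer than 9 crossings exists, and this one achieves 9:
1. 2 ogres → the rooftop.  (the basement: 4K 2O; the rooftop: 0K 2O)
2. 1 ogre ← the basement.  (the basement: 4K 3O; the rooftop: 0K 1O)
3. 3 ogres → the rooftop.  (the basement: 4K 0O; the rooftop: 0K 4O)
4. 1 ogre ← the basement.  (the basement: 4K 1O; the rooftop: 0K 3O)
5. 3 knights → the rooftop.  (the basement: 1K 1O; the rooftop: 3K 3O)
6. 1 knight and 1 ogre ← the basement.  (the basement: 2K 2O; the rooftop: 2K 2O)
7. 2 knights → the rooftop.  (the basement: 0K 2O; the rooftop: 4K 2O)
8. 1 ogre ← the basement.  (the basement: 0K 3O; the rooftop: 4K 1O)
9. 3 ogres → the rooftop.  (the basement: 0K 0O; the rooftop: 4K 4O)

9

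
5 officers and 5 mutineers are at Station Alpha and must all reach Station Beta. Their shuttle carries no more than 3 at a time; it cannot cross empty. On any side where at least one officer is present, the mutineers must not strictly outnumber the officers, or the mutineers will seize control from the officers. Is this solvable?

1. 2 mutineers → Station Beta.  (Station Alpha: 5O 3M; Station Beta: 0O 2M)
2. 1 mutineer ← Station Alpha.  (Station Alpha: 5O 4M; Station Beta: 0O 1M)
3. 3 mutineers → Station Beta.  (Station Alpha: 5O 1M; Station Beta: 0O 4M)
4. 1 mutineer ← Station Alpha.  (Station Alpha: 5O 2M; Station Beta: 0O 3M)
5. 3 officers → Station Beta.  (Station Alpha: 2O 2M; Station Beta: 3O 3M)
6. 1 officer and 1 mutineer ← Station Alpha.  (Station Alpha: 3O 3M; Station Beta: 2O 2M)
7. 3 officers → Station Beta.  (Station Alpha: 0O 3M; Station Beta: 5O 2M)
8. 1 mutineer ← Station Alpha.  (Station Alpha: 0O 4M; Station Beta: 5O 1M)
9. 2 mutineers → Station Beta.  (Station Alpha: 0O 2M; Station Beta: 5O 3M)
10. 1 mutineer ← Station Alpha.  (Station Alpha: 0O 3M; Station Beta: 5O 2M)
11. 3 mutineers → Station Beta.  (Station Alpha: 0O 0M; Station Beta: 5O 5M)

Yes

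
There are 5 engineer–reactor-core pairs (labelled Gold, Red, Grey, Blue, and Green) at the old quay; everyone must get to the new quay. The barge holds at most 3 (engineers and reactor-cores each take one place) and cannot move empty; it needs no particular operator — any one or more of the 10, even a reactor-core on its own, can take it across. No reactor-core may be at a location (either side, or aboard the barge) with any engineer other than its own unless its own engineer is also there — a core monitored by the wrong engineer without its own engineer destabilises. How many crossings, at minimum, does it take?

Counting alone: each trip to the new quay takes at most 3 across and each return brings at least 1 back, so after t trips out (and t−1 returns) at most 3t − (t−1) of the 10 are across; that first reaches 10 at t = 5, so at least 9 crossings are needed.
The safety rule pushes this higher. Following every safe sequence of crossings, the most of the 10 that can be at the new quay as the barge arrives there on crossing 9 is 9 — never all 10.
So no plan with fewer than 11 crossings exists, and this one achieves 11:
1. engineer Gold and reactor-core Gold cross → the new quay.
2. engineer Gold crosses ← the old quay.
3. reactor-core Blue, reactor-core Grey, and reactor-core Red cross → the new quay.
4. reactor-core Gold crosses ← the old quay.
5. engineer Blue, engineer Grey, and engineer Red cross → the new quay.
6. engineer Red and reactor-core Red cross ← the old quay.
7. engineer Gold, engineer Green, and engineer Red cross → the new quay.
8. reactor-core Grey crosses ← the old quay.
9. reactor-core Gold and reactor-core Red cross → the new quay.
10. reactor-core Gold crosses ← the old quay.
11. reactor-core Gold, reactor-core Green, and reactor-core Grey cross → the new quay.

11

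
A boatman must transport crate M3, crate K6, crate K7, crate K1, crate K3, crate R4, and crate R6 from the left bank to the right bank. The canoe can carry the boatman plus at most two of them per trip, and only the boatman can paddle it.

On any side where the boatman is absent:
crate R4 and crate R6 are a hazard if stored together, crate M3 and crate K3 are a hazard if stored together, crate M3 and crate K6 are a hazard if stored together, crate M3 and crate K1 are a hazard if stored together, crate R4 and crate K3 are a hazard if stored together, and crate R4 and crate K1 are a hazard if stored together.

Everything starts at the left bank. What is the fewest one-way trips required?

9

Counting alone: the boatman can take at most 2 across per trip to the right bank, so moving all 7 needs at least 4 loaded trips out, with a return between consecutive ones — at least 7 crossings.
The safety rule pushes this higher. Following every safe sequence of crossings, the most of the 7 that can be at the right bank as the canoe arrives there on crossing 7 is 6 — never all 7.
So no plan with fewer than 9 crossings exists, and this one achieves 9:
1. Boatman goes to the right bank with crate M3 and crate R4.
2. Boatman goes back to the left bank alone.
3. Boatman goes to the right bank with crate K6.
4. Boatman goes back to the left bank with crate M3.
5. Boatman goes to the right bank with crate K1 and crate K3.
6. Boatman goes back to the left bank with crate R4.
7. Boatman goes to the right bank with crate K7 and crate R6.
8. Boatman goes back to the left bank alone.
9. Boatman goes to the right bank with crate M3 and crate R4.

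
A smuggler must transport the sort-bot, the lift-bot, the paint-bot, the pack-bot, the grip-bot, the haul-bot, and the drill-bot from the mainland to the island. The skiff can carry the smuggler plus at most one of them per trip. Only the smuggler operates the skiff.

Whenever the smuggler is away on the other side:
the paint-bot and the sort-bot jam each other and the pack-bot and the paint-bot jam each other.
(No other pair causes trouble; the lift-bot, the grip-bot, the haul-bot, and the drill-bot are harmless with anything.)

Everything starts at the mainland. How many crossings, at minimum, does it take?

Counting alone: the smuggler can take at most 1 across per trip to the island, so moving all 7 needs at least 7 loaded trips out, with a return between consecutive ones — at least 13 crossings.
The safety rule pushes this higher. Following every safe sequence of crossings, the most of the 7 that can be at the island as the skiff arrives there on crossing 13 is 6 — never all 7.
So no plan with fewer than 15 crossings exists, and this one achieves 15:
1. Smuggler goes to the island with the paint-bot.  [the mainland: the drill-bot, the grip-bot, the haul-bot, the lift-bot, the pack-bot, the sort-bot | the island: the paint-bot]
2. Smuggler goes back to the mainland alone.  [the mainland: the drill-bot, the grip-bot, the haul-bot, the lift-bot, the pack-bot, the sort-bot | the island: the paint-bot]
3. Smuggler goes to the island with the sort-bot.  [the mainland: the drill-bot, the grip-bot, the haul-bot, the lift-bot, the pack-bot | the island: the paint-bot, the sort-bot]
4. Smuggler goes back to the mainland with the paint-bot.  [the mainland: the drill-bot, the grip-bot, the haul-bot, the lift-bot, the pack-bot, the paint-bot | the island: the sort-bot]
5. Smuggler goes to the island with the pack-bot.  [the mainland: the drill-bot, the grip-bot, the haul-bot, the lift-bot, the paint-bot | the island: the pack-bot, the sort-bot]
6. Smuggler goes back to the mainland alone.  [the mainland: the drill-bot, the grip-bot, the haul-bot, the lift-bot, the paint-bot | the island: the pack-bot, the sort-bot]
7. Smuggler goes to the island with the lift-bot.  [the mainland: the drill-bot, the grip-bot, the haul-bot, the paint-bot | the island: the lift-bot, the pack-bot, the sort-bot]
8. Smuggler goes back to the mainland alone.  [the mainland: the drill-bot, the grip-bot, the haul-bot, the paint-bot | the island: the lift-bot, the pack-bot, the sort-bot]
9. Smuggler goes to the island with the grip-bot.  [the mainland: the drill-bot, the haul-bot, the paint-bot | the island: the grip-bot, the lift-bot, the pack-bot, the sort-bot]
10. Smuggler goes back to the mainland alone.  [the mainland: the drill-bot, the haul-bot, the paint-bot | the island: the grip-bot, the lift-bot, the pack-bot, the sort-bot]
11. Smuggler goes to the island with the haul-bot.  [the mainland: the drill-bot, the paint-bot | the island: the grip-bot, the haul-bot, the lift-bot, the pack-bot, the sort-bot]
12. Smuggler goes back to the mainland alone.  [the mainland: the drill-bot, the paint-bot | the island: the grip-bot, the haul-bot, the lift-bot, the pack-bot, the sort-bot]
13. Smuggler goes to the island with the drill-bot.  [the mainland: the paint-bot | the island: the drill-bot, the grip-bot, the haul-bot, the lift-bot, the pack-bot, the sort-bot]
14. Smuggler goes back to the mainland alone.  [the mainland: the paint-bot | the island: the drill-bot, the grip-bot, the haul-bot, the lift-bot, the pack-bot, the sort-bot]
15. Smuggler goes to the island with the paint-bot.  [the mainland: — | the island: the drill-bot, the grip-bot, the haul-bot, the lift-bot, the pack-bot, the paint-bot, the sort-bot]

15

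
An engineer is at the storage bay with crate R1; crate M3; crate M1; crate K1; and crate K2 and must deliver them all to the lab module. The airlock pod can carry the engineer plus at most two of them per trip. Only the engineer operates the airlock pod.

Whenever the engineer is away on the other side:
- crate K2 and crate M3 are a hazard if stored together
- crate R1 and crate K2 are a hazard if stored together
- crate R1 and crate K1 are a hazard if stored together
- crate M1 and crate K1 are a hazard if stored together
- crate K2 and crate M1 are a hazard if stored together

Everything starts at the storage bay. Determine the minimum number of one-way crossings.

Counting alone: the engineer can take at most 2 across per trip to the lab module, so moving all 5 needs at least 3 loaded trips out, with a return between consecutive ones — at least 5 crossings.
The safety rule pushes this higher. Following every safe sequence of crossings, the most of the 5 that can be at the lab module as the airlock pod arrives there on crossing 5 is 4 — never all 5.
So no plan with fewer than 7 crossings exists, and this one achieves 7:
1. Engineer goes to the lab module with crate K1 and crate K2.  [the storage bay: crate M1, crate M3, crate R1 | the lab module: crate K1, crate K2]
2. Engineer goes back to the storage bay alone.  [the storage bay: crate M1, crate M3, crate R1 | the lab module: crate K1, crate K2]
3. Engineer goes to the lab module with crate R1.  [the storage bay: crate M1, crate M3 | the lab module: crate K1, crate K2, crate R1]
4. Engineer goes back to the storage bay with crate K1 and crate K2.  [the storage bay: crate K1, crate K2, crate M1, crate M3 | the lab module: crate R1]
5. Engineer goes to the lab module with crate M1 and crate M3.  [the storage bay: crate K1, crate K2 | the lab module: crate M1, crate M3, crate R1]
6. Engineer goes back to the storage bay alone.  [the storage bay: crate K1, crate K2 | the lab module: crate M1, crate M3, crate R1]
7. Engineer goes to the lab module with crate K1 and crate K2.  [the storage bay: — | the lab module: crate K1, crate K2, crate M1, crate M3, crate R1]

7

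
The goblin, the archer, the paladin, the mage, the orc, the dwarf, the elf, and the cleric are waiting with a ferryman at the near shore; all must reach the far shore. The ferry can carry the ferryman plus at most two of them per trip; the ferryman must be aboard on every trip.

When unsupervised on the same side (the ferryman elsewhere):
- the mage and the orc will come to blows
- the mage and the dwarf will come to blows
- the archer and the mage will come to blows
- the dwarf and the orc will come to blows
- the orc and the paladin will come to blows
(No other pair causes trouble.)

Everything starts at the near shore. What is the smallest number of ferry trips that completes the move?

Counting alone: the ferryman can take at most 2 across per trip to the far shore, so moving all 8 needs at least 4 loaded trips out, with a return between consecutive ones — at least 7 crossings.
The safety rule pushes this higher. Following every safe sequence of crossings, the most of the 8 that can be at the far shore as the ferry arrives there on crossings 7, 9, 11 is 5, 6, 7 respectively — never all 8.
So no plan with fewer than 13 crossings exists, and this one achieves 13:
1. Ferryman goes to the far shore with the mage and the orc.
2. Ferryman goes back to the near shore with the mage.
3. Ferryman goes to the far shore with the goblin and the mage.
4. Ferryman goes back to the near shore with the mage.
5. Ferryman goes to the far shore with the archer and the mage.
6. Ferryman goes back to the near shore with the mage.
7. Ferryman goes to the far shore with the dwarf and the paladin.
8. Ferryman goes back to the near shore with the orc.
9. Ferryman goes to the far shore with the elf and the mage.
10. Ferryman goes back to the near shore with the mage.
11. Ferryman goes to the far shore with the cleric and the mage.
12. Ferryman goes back to the near shore with the mage.
13. Ferryman goes to the far shore with the mage and the orc.

13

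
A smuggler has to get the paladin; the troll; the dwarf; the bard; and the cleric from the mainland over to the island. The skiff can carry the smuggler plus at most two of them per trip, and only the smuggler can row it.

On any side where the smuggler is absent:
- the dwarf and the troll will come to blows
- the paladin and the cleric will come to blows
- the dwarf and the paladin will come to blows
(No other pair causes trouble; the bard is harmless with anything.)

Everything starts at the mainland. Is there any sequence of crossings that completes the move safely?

1. Smuggler goes to the island with the paladin and the troll.  [the mainland: the bard, the cleric, the dwarf | the island: the paladin, the troll]
2. Smuggler goes back to the mainland alone.  [the mainland: the bard, the cleric, the dwarf | the island: the paladin, the troll]
3. Smuggler goes to the island with the bard.  [the mainland: the cleric, the dwarf | the island: the bard, the paladin, the troll]
4. Smuggler goes back to the mainland alone.  [the mainland: the cleric, the dwarf | the island: the bard, the paladin, the troll]
5. Smuggler goes to the island with the cleric and the dwarf.  [the mainland: — | the island: the bard, the cleric, the dwarf, the paladin, the troll]

Yes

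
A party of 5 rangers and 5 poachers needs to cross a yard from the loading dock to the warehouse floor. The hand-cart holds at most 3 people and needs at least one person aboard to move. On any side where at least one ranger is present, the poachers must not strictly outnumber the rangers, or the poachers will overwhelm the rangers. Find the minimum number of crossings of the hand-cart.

11

Counting alone: each trip to the warehouse floor takes at most 3 across and each return brings at least 1 back, so after t trips out (and t−1 returns) at most 3t − (t−1) of the 10 are across; that first reaches 10 at t = 5, so at least 9 crossings are needed.
The safety rule pushes this higher. Following every safe sequence of crossings, the most of the 10 that can be at the warehouse floor as the hand-cart arrives there on crossing 9 is 9 — never all 10.
So no plan with fewer than 11 crossings exists, and this one achieves 11:
1. 2 poachers → the warehouse floor.  (the loading dock: 5R 3P; the warehouse floor: 0R 2P)
2. 1 poacher ← the loading dock.  (the loading dock: 5R 4P; the warehouse floor: 0R 1P)
3. 3 poachers → the warehouse floor.  (the loading dock: 5R 1P; the warehouse floor: 0R 4P)
4. 1 poacher ← the loading dock.  (the loading dock: 5R 2P; the warehouse floor: 0R 3P)
5. 3 rangers → the warehouse floor.  (the loading dock: 2R 2P; the warehouse floor: 3R 3P)
6. 1 ranger and 1 poacher ← the loading dock.  (the loading dock: 3R 3P; the warehouse floor: 2R 2P)
7. 3 rangers → the warehouse floor.  (the loading dock: 0R 3P; the warehouse floor: 5R 2P)
8. 1 poacher ← the loading dock.  (the loading dock: 0R 4P; the warehouse floor: 5R 1P)
9. 2 poachers → the warehouse floor.  (the loading dock: 0R 2P; the warehouse floor: 5R 3P)
10. 1 poacher ← the loading dock.  (the loading dock: 0R 3P; the warehouse floor: 5R 2P)
11. 3 poachers → the warehouse floor.  (the loading dock: 0R 0P; the warehouse floor: 5R 5P)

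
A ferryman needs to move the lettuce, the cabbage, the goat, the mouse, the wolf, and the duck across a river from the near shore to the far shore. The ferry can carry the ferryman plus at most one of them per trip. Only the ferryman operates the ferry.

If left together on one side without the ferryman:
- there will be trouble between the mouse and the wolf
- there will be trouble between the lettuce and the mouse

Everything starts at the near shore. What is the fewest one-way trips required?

13

Counting alone: the ferryman can take at most 1 across per trip to the far shore, so moving all 6 needs at least 6 loaded trips out, with a return between consecutive ones — at least 11 crossings.
The safety rule pushes this higher. Following every safe sequence of crossings, the most of the 6 that can be at the far shore as the ferry arrives there on crossing 11 is 5 — never all 6.
So no plan with fewer than 13 crossings exists, and this one achieves 13:
1. Ferryman goes to the far shore with the mouse.
2. Ferryman goes back to the near shore alone.
3. Ferryman goes to the far shore with the lettuce.
4. Ferryman goes back to the near shore with the mouse.
5. Ferryman goes to the far shore with the wolf.
6. Ferryman goes back to the near shore alone.
7. Ferryman goes to the far shore with the cabbage.
8. Ferryman goes back to the near shore alone.
9. Ferryman goes to the far shore with the goat.
10. Ferryman goes back to the near shore alone.
11. Ferryman goes to the far shore with the duck.
12. Ferryman goes back to the near shore alone.
13. Ferryman goes to the far shore with the mouse.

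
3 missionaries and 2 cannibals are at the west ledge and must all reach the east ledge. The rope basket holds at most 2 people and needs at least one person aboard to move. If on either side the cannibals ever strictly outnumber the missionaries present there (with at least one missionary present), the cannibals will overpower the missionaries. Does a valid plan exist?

1. 2 cannibals → the east ledge.  (the west ledge: 3M 0C; the east ledge: 0M 2C)
2. 1 cannibal ← the west ledge.  (the west ledge: 3M 1C; the east ledge: 0M 1C)
3. 2 missionaries → the east ledge.  (the west ledge: 1M 1C; the east ledge: 2M 1C)
4. 1 missionary ← the west ledge.  (the west ledge: 2M 1C; the east ledge: 1M 1C)
5. 1 missionary and 1 cannibal → the east ledge.  (the west ledge: 1M 0C; the east ledge: 2M 2C)
6. 1 cannibal ← the west ledge.  (the west ledge: 1M 1C; the east ledge: 2M 1C)
7. 1 missionary and 1 cannibal → the east ledge.  (the west ledge: 0M 0C; the east ledge: 3M 2C)

Yes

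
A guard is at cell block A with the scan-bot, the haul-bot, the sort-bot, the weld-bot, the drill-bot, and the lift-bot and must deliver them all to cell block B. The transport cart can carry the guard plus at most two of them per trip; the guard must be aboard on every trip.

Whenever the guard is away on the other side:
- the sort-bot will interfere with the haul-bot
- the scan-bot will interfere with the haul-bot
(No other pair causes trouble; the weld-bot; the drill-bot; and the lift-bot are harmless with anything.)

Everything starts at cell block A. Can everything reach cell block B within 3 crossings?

No

Counting alone: the guard can take at most 2 across per trip to cell block B, so moving all 6 needs at least 3 loaded trips out, with a return between consecutive ones — at least 5 crossings.
Since 3 < 5, 3 crossings cannot be enough. (The shortest complete plan in fact takes 5:)
1. Guard goes to cell block B with the scan-bot and the sort-bot.
2. Guard goes back to cell block A alone.
3. Guard goes to cell block B with the drill-bot and the weld-bot.
4. Guard goes back to cell block A alone.
5. Guard goes to cell block B with the haul-bot and the lift-bot.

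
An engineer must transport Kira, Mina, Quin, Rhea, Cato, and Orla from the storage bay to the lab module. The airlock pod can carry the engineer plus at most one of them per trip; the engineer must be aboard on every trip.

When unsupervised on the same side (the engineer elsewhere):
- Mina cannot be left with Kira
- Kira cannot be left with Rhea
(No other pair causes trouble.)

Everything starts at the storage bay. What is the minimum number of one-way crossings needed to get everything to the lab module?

13

Counting alone: the engineer can take at most 1 across per trip to the lab module, so moving all 6 needs at least 6 loaded trips out, with a return between consecutive ones — at least 11 crossings.
The safety rule pushes this higher. Following every safe sequence of crossings, the most of the 6 that can be at the lab module as the airlock pod arrives there on crossing 11 is 5 — never all 6.
So no plan with fewer than 13 crossings exists, and this one achieves 13:
1. Engineer goes to the lab module with Kira.
2. Engineer goes back to the storage bay alone.
3. Engineer goes to the lab module with Mina.
4. Engineer goes back to the storage bay with Kira.
5. Engineer goes to the lab module with Rhea.
6. Engineer goes back to the storage bay alone.
7. Engineer goes to the lab module with Quin.
8. Engineer goes back to the storage bay alone.
9. Engineer goes to the lab module with Cato.
10. Engineer goes back to the storage bay alone.
11. Engineer goes to the lab module with Orla.
12. Engineer goes back to the storage bay alone.
13. Engineer goes to the lab module with Kira.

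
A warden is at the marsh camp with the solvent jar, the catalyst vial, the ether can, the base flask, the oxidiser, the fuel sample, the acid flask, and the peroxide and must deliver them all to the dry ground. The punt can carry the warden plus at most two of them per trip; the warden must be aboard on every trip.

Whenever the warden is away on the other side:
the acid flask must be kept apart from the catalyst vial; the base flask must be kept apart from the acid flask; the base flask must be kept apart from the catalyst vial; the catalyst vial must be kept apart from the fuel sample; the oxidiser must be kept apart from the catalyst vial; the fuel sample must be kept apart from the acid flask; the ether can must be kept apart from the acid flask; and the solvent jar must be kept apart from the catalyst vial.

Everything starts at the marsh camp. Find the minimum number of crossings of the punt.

Counting alone: the warden can take at most 2 across per trip to the dry ground, so moving all 8 needs at least 4 loaded trips out, with a return between consecutive ones — at least 7 crossings.
The safety rule pushes this higher. Following every safe sequence of crossings, the most of the 8 that can be at the dry ground as the punt arrives there on crossings 7, 9, 11 is 5, 6, 7 respectively — never all 8.
So no plan with fewer than 13 crossings exists, and this one achieves 13:
1. Warden goes to the dry ground with the acid flask and the catalyst vial.  [the marsh camp: the base flask, the ether can, the fuel sample, the oxidiser, the peroxide, the solvent jar | the dry ground: the acid flask, the catalyst vial]
2. Warden goes back to the marsh camp with the catalyst vial.  [the marsh camp: the base flask, the catalyst vial, the ether can, the fuel sample, the oxidiser, the peroxide, the solvent jar | the dry ground: the acid flask]
3. Warden goes to the dry ground with the catalyst vial and the solvent jar.  [the marsh camp: the base flask, the ether can, the fuel sample, the oxidiser, the peroxide | the dry ground: the acid flask, the catalyst vial, the solvent jar]
4. Warden goes back to the marsh camp with the catalyst vial.  [the marsh camp: the base flask, the catalyst vial, the ether can, the fuel sample, the oxidiser, the peroxide | the dry ground: the acid flask, the solvent jar]
5. Warden goes to the dry ground with the catalyst vial and the oxidiser.  [the marsh camp: the base flask, the ether can, the fuel sample, the peroxide | the dry ground: the acid flask, the catalyst vial, the oxidiser, the solvent jar]
6. Warden goes back to the marsh camp with the catalyst vial.  [the marsh camp: the base flask, the catalyst vial, the ether can, the fuel sample, the peroxide | the dry ground: the acid flask, the oxidiser, the solvent jar]
7. Warden goes to the dry ground with the catalyst vial and the peroxide.  [the marsh camp: the base flask, the ether can, the fuel sample | the dry ground: the acid flask, the catalyst vial, the oxidiser, the peroxide, the solvent jar]
8. Warden goes back to the marsh camp with the catalyst vial.  [the marsh camp: the base flask, the catalyst vial, the ether can, the fuel sample | the dry ground: the acid flask, the oxidiser, the peroxide, the solvent jar]
9. Warden goes to the dry ground with the base flask and the fuel sample.  [the marsh camp: the catalyst vial, the ether can | the dry ground: the acid flask, the base flask, the fuel sample, the oxidiser, the peroxide, the solvent jar]
10. Warden goes back to the marsh camp with the acid flask.  [the marsh camp: the acid flask, the catalyst vial, the ether can | the dry ground: the base flask, the fuel sample, the oxidiser, the peroxide, the solvent jar]
11. Warden goes to the dry ground with the catalyst vial and the ether can.  [the marsh camp: the acid flask | the dry ground: the base flask, the catalyst vial, the ether can, the fuel sample, the oxidiser, the peroxide, the solvent jar]
12. Warden goes back to the marsh camp with the catalyst vial.  [the marsh camp: the acid flask, the catalyst vial | the dry ground: the base flask, the ether can, the fuel sample, the oxidiser, the peroxide, the solvent jar]
13. Warden goes to the dry ground with the acid flask and the catalyst vial.  [the marsh camp: — | the dry ground: the acid flask, the base flask, the catalyst vial, the ether can, the fuel sample, the oxidiser, the peroxide, the solvent jar]

13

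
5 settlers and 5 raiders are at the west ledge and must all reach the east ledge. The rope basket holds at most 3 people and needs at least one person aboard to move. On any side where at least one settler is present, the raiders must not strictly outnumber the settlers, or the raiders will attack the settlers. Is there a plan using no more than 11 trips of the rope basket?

Yes — this plan uses 11 crossings (≤ 11):
1. 2 raiders → the east ledge.  (the west ledge: 5S 3R; the east ledge: 0S 2R)
2. 1 raider ← the west ledge.  (the west ledge: 5S 4R; the east ledge: 0S 1R)
3. 3 raiders → the east ledge.  (the west ledge: 5S 1R; the east ledge: 0S 4R)
4. 1 raider ← the west ledge.  (the west ledge: 5S 2R; the east ledge: 0S 3R)
5. 3 settlers → the east ledge.  (the west ledge: 2S 2R; the east ledge: 3S 3R)
6. 1 settler and 1 raider ← the west ledge.  (the west ledge: 3S 3R; the east ledge: 2S 2R)
7. 3 settlers → the east ledge.  (the west ledge: 0S 3R; the east ledge: 5S 2R)
8. 1 raider ← the west ledge.  (the west ledge: 0S 4R; the east ledge: 5S 1R)
9. 2 raiders → the east ledge.  (the west ledge: 0S 2R; the east ledge: 5S 3R)
10. 1 raider ← the west ledge.  (the west ledge: 0S 3R; the east ledge: 5S 2R)
11. 3 raiders → the east ledge.  (the west ledge: 0S 0R; the east ledge: 5S 5R)

Yes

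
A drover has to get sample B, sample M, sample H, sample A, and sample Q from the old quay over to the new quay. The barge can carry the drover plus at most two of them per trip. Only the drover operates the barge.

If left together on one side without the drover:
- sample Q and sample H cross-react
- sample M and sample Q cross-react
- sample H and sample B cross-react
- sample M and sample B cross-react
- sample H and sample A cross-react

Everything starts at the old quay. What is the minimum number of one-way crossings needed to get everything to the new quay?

7

Counting alone: the drover can take at most 2 across per trip to the new quay, so moving all 5 needs at least 3 loaded trips out, with a return between consecutive ones — at least 5 crossings.
The safety rule pushes this higher. Following every safe sequence of crossings, the most of the 5 that can be at the new quay as the barge arrives there on crossing 5 is 4 — never all 5.
So no plan with fewer than 7 crossings exists, and this one achieves 7:
1. Drover goes to the new quay with sample H and sample M.
2. Drover goes back to the old quay alone.
3. Drover goes to the new quay with sample B.
4. Drover goes back to the old quay with sample H and sample M.
5. Drover goes to the new quay with sample A and sample Q.
6. Drover goes back to the old quay alone.
7. Drover goes to the new quay with sample H and sample M.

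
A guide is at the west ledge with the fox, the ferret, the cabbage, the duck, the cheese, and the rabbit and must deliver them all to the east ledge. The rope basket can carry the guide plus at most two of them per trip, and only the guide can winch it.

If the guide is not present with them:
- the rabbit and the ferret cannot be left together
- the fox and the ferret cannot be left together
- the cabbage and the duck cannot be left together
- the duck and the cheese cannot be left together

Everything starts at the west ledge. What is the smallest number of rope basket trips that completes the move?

Counting alone: the guide can take at most 2 across per trip to the east ledge, so moving all 6 needs at least 3 loaded trips out, with a return between consecutive ones — at least 5 crossings.
The safety rule pushes this higher. Following every safe sequence of crossings, the most of the 6 that can be at the east ledge as the rope basket arrives there on crossing 5 is 5 — never all 6.
So no plan with fewer than 7 crossings exists, and this one achieves 7:
1. Guide goes to the east ledge with the duck and the ferret.  [the west ledge: the cabbage, the cheese, the fox, the rabbit | the east ledge: the duck, the ferret]
2. Guide goes back to the west ledge alone.  [the west ledge: the cabbage, the cheese, the fox, the rabbit | the east ledge: the duck, the ferret]
3. Guide goes to the east ledge with the cabbage and the fox.  [the west ledge: the cheese, the rabbit | the east ledge: the cabbage, the duck, the ferret, the fox]
4. Guide goes back to the west ledge with the duck and the ferret.  [the west ledge: the cheese, the duck, the ferret, the rabbit | the east ledge: the cabbage, the fox]
5. Guide goes to the east ledge with the cheese and the rabbit.  [the west ledge: the duck, the ferret | the east ledge: the cabbage, the cheese, the fox, the rabbit]
6. Guide goes back to the west ledge alone.  [the west ledge: the duck, the ferret | the east ledge: the cabbage, the cheese, the fox, the rabbit]
7. Guide goes to the east ledge with the duck and the ferret.  [the west ledge: — | the east ledge: the cabbage, the cheese, the duck, the ferret, the fox, the rabbit]

7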